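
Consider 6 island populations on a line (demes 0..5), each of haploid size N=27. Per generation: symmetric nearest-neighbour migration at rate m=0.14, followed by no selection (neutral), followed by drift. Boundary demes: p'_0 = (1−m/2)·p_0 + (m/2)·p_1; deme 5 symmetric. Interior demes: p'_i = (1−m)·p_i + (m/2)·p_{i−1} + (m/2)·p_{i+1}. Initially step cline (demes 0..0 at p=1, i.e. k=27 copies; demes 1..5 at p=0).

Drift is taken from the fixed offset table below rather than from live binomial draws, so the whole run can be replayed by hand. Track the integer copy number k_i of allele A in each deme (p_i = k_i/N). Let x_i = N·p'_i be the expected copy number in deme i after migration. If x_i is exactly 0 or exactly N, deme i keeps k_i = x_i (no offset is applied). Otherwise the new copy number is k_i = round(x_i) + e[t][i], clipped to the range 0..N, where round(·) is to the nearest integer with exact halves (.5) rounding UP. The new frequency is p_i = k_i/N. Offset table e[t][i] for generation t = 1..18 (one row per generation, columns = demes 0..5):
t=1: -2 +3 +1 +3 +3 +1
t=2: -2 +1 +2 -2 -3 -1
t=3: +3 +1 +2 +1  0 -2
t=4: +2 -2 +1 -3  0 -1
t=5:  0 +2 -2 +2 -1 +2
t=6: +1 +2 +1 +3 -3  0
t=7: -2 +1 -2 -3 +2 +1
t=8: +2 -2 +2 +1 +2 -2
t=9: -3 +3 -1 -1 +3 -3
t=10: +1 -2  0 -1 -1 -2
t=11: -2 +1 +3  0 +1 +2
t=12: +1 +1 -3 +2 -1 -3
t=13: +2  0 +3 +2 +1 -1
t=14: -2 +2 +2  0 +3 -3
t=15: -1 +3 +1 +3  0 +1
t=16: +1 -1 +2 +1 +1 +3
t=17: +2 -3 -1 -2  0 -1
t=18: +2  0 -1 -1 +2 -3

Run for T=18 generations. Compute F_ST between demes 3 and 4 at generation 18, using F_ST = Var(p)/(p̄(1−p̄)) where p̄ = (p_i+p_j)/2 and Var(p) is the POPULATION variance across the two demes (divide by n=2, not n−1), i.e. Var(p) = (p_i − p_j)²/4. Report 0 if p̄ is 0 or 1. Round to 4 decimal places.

t=0: k=[27 0 0 0 0 0]
t=1: x=[25.1100 1.8900 0.0000 0.0000 0.0000 0.0000] k=[23 5 0 0 0 0]
t=2: x=[21.7400 5.9100 0.3500 0.0000 0.0000 0.0000] k=[20 7 2 0 0 0]
t=3: x=[19.0900 7.5600 2.2100 0.1400 0.0000 0.0000] k=[22 9 4 1 0 0]
t=4: x=[21.0900 9.5600 4.1400 1.1400 0.0700 0.0000] k=[23 8 5 0 0 0]
t=5: x=[21.9500 8.8400 4.8600 0.3500 0.0000 0.0000] k=[22 11 3 2 0 0]
t=6: x=[21.2300 11.2100 3.4900 1.9300 0.1400 0.0000] k=[22 13 4 5 0 0]
t=7: x=[21.3700 13.0000 4.7000 4.5800 0.3500 0.0000] k=[19 14 3 2 2 0]
t=8: x=[18.6500 13.5800 3.7000 2.0700 1.8600 0.1400] k=[21 12 6 3 4 0]
t=9: x=[20.3700 12.2100 6.2100 3.2800 3.6500 0.2800] k=[17 15 5 2 7 0]
t=10: x=[16.8600 14.4400 5.4900 2.5600 6.1600 0.4900] k=[18 12 5 2 5 0]
t=11: x=[17.5800 11.9300 5.2800 2.4200 4.4400 0.3500] k=[16 13 8 2 5 2]
t=12: x=[15.7900 12.8600 7.9300 2.6300 4.5800 2.2100] k=[17 14 5 5 4 0]
t=13: x=[16.7900 13.5800 5.6300 4.9300 3.7900 0.2800] k=[19 14 9 7 5 0]
t=14: x=[18.6500 14.0000 9.2100 7.0000 4.7900 0.3500] k=[17 16 11 7 8 0]
t=15: x=[16.9300 15.7200 11.0700 7.3500 7.3700 0.5600] k=[16 19 12 10 7 2]
t=16: x=[16.2100 18.3000 12.3500 9.9300 6.8600 2.3500] k=[17 17 14 11 8 5]
t=17: x=[17.0000 16.7900 14.0000 11.0000 8.0000 5.2100] k=[19 14 13 9 8 4]
t=18: x=[18.6500 14.2800 12.7900 9.2100 7.7900 4.2800] k=[21 14 12 8 10 1]

0.0062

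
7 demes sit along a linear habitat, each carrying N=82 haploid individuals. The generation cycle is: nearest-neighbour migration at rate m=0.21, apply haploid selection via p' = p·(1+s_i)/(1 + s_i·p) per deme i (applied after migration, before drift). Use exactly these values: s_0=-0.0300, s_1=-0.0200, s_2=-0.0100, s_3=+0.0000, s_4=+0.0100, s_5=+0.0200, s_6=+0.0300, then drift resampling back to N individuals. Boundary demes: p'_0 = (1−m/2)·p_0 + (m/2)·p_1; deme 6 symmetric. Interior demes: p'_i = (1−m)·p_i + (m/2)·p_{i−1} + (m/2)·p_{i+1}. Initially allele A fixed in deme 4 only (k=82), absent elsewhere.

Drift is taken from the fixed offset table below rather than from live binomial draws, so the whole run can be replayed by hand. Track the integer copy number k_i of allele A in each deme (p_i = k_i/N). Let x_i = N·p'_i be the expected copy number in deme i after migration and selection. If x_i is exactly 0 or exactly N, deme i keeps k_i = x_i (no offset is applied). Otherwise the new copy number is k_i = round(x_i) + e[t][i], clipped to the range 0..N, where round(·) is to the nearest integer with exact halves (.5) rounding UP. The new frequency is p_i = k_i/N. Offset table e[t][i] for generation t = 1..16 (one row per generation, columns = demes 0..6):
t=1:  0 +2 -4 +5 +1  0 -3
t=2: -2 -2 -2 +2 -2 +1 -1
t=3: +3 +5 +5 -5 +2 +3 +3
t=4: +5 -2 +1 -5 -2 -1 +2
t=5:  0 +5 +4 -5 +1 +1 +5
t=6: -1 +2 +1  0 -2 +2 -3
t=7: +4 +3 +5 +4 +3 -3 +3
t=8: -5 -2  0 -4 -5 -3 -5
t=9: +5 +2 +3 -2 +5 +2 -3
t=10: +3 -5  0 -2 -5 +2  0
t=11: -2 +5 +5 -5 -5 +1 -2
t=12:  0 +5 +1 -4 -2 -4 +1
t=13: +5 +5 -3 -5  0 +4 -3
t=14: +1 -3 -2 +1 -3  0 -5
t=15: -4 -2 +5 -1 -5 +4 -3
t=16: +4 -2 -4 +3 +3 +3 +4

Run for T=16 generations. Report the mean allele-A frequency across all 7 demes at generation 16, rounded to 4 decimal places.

t=0: k=[0 0 0 0 82 0 0]
t=1: x=[0.0000 0.0000 0.0000 8.6100 64.9150 8.7638 0.0000] k=[0 0 0 14 66 9 0]
t=2: x=[0.0000 0.0000 1.4556 17.9900 54.7364 14.2719 0.9730] k=[0 0 0 20 53 15 0]
t=3: x=[0.0000 0.0000 2.0795 21.3650 45.7464 17.6882 1.6213] k=[0 0 7 16 48 21 5]
t=4: x=[0.0000 0.7204 7.1442 18.4150 42.0089 22.4766 6.8636] k=[0 0 8 13 40 21 9]
t=5: x=[0.0000 0.8234 7.6153 15.3100 35.3700 22.0528 10.5283] k=[0 6 12 10 36 23 16]
t=6: x=[0.6112 5.8886 11.0635 12.9400 32.0992 23.9645 17.1322] k=[0 8 12 13 30 26 14]
t=7: x=[0.8151 7.4422 11.5847 14.6800 27.9781 25.5067 15.6305] k=[5 10 17 19 31 23 19]
t=8: x=[5.3701 10.0308 16.3431 20.0500 29.0865 23.7527 19.8615] k=[0 8 16 16 24 21 15]
t=9: x=[0.8151 7.8553 15.0362 16.8400 23.0093 20.9928 16.0074] k=[6 10 18 15 28 23 13]
t=10: x=[6.2421 10.2376 16.7109 16.6800 26.2874 22.7995 14.3975] k=[9 5 17 15 21 25 14]
t=11: x=[8.3488 6.5571 15.4039 15.8400 20.9448 23.7578 15.5236] k=[6 12 20 11 16 25 14]
t=12: x=[6.4467 12.0015 18.0730 12.4700 16.5511 23.2283 15.5236] k=[6 17 19 8 15 19 17]
t=13: x=[6.9586 15.7958 17.4963 9.8900 14.8053 18.6538 17.6154] k=[12 21 14 5 15 23 15]
t=14: x=[12.6164 19.0232 13.6751 6.9950 14.9110 21.6339 16.2212] k=[14 16 12 8 12 22 11]
t=15: x=[13.8557 15.1193 11.8974 8.8400 12.7367 20.0939 12.4642] k=[10 13 17 8 8 24 9]
t=16: x=[10.0435 12.8841 15.5082 8.9450 9.7653 21.0534 10.8503] k=[14 11 12 12 13 24 15]

0.1760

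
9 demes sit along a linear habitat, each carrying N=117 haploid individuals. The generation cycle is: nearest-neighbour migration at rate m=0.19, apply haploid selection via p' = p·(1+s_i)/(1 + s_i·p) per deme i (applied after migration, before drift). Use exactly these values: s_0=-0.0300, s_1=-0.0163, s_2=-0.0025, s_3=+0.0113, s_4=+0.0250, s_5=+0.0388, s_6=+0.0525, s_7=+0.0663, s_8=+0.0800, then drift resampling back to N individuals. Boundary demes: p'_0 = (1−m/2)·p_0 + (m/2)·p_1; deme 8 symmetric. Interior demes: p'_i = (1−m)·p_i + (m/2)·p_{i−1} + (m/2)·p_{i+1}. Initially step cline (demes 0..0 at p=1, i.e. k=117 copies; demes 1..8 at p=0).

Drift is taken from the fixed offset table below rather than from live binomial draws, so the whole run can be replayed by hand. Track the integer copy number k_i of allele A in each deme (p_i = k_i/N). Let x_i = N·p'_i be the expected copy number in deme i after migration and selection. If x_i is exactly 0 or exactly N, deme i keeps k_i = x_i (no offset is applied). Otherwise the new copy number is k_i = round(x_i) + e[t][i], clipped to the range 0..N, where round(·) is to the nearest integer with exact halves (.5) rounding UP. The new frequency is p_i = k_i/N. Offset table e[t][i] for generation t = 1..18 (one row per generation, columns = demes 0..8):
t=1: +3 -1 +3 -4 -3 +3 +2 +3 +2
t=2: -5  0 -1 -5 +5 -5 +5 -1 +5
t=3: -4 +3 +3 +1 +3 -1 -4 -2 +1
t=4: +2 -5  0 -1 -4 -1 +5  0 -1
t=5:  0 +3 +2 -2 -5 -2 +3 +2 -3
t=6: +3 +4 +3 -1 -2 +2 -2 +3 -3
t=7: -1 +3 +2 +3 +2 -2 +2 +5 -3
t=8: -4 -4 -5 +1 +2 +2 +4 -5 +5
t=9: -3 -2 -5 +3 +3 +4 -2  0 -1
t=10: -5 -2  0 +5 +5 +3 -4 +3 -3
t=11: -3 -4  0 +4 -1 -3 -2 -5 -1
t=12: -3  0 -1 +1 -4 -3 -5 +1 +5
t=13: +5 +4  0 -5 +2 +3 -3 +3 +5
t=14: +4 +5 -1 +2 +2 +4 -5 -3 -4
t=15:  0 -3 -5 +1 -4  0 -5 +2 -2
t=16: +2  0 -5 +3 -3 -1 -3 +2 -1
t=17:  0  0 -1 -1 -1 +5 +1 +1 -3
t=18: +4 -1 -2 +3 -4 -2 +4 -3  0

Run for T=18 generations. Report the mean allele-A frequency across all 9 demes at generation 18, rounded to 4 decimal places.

t=0: k=[117 0 0 0 0 0 0 0 0]
t=1: x=[105.5748 10.9508 0.0000 0.0000 0.0000 0.0000 0.0000 0.0000 0.0000] k=[109 10 0 0 0 0 0 0 0]
t=2: x=[99.1389 18.2010 0.9476 0.0000 0.0000 0.0000 0.0000 0.0000 0.0000] k=[94 18 0 0 0 0 0 0 0]
t=3: x=[86.0923 23.2028 1.7058 0.0000 0.0000 0.0000 0.0000 0.0000 0.0000] k=[82 26 5 0 0 0 0 0 0]
t=4: x=[75.8713 28.9653 6.5046 0.4803 0.0000 0.0000 0.0000 0.0000 0.0000] k=[78 24 7 0 0 0 0 0 0]
t=5: x=[72.0297 27.1707 7.9315 0.6725 0.0000 0.0000 0.0000 0.0000 0.0000] k=[72 30 10 0 0 0 0 0 0]
t=6: x=[67.1405 31.7087 10.9252 0.9606 0.0000 0.0000 0.0000 0.0000 0.0000] k=[70 36 14 0 0 0 0 0 0]
t=7: x=[65.8951 36.7246 14.7277 1.3449 0.0000 0.0000 0.0000 0.0000 0.0000] k=[65 40 17 4 0 0 0 0 0]
t=8: x=[61.7376 39.7575 17.9120 4.9076 0.3895 0.0000 0.0000 0.0000 0.0000] k=[58 36 13 6 2 0 0 0 0]
t=9: x=[55.0215 35.4973 14.4882 6.3522 2.2437 0.1974 0.0000 0.0000 0.0000] k=[52 33 9 9 5 4 0 0 0]
t=10: x=[49.3240 32.1405 11.2545 8.7102 5.4110 3.8544 0.3999 0.0000 0.0000] k=[44 30 11 14 10 7 0 0 0]
t=11: x=[41.8478 29.1637 13.0609 13.4683 10.3251 6.8618 0.6997 0.0000 0.0000] k=[39 25 13 17 9 4 0 0 0]
t=12: x=[36.8963 24.8667 14.4882 16.0147 9.4983 4.2481 0.3999 0.0000 0.0000] k=[34 25 13 17 5 1 0 0 0]
t=13: x=[32.4262 24.3961 14.4882 15.6316 5.8967 1.3343 0.1000 0.0000 0.0000] k=[37 28 14 11 8 4 0 0 0]
t=14: x=[35.3886 27.1806 15.0122 11.1125 8.0890 4.1497 0.3999 0.0000 0.0000] k=[39 32 14 13 10 8 0 0 0]
t=15: x=[37.5541 30.5823 15.5812 12.9387 10.3251 7.6993 0.7996 0.0000 0.0000] k=[38 28 11 14 6 8 0 0 0]
t=16: x=[36.2832 26.9922 12.8713 13.0850 7.1132 7.3065 0.7996 0.0000 0.0000] k=[38 27 8 16 4 6 0 0 0]
t=17: x=[36.1893 25.9070 10.5410 14.2399 5.4570 5.4339 0.5998 0.0000 0.0000] k=[36 26 10 13 4 10 2 0 0]
t=18: x=[34.3068 25.1044 11.7785 11.9803 5.5542 8.9806 2.7018 0.2026 0.0000] k=[38 24 10 15 2 7 7 0 0]

0.0978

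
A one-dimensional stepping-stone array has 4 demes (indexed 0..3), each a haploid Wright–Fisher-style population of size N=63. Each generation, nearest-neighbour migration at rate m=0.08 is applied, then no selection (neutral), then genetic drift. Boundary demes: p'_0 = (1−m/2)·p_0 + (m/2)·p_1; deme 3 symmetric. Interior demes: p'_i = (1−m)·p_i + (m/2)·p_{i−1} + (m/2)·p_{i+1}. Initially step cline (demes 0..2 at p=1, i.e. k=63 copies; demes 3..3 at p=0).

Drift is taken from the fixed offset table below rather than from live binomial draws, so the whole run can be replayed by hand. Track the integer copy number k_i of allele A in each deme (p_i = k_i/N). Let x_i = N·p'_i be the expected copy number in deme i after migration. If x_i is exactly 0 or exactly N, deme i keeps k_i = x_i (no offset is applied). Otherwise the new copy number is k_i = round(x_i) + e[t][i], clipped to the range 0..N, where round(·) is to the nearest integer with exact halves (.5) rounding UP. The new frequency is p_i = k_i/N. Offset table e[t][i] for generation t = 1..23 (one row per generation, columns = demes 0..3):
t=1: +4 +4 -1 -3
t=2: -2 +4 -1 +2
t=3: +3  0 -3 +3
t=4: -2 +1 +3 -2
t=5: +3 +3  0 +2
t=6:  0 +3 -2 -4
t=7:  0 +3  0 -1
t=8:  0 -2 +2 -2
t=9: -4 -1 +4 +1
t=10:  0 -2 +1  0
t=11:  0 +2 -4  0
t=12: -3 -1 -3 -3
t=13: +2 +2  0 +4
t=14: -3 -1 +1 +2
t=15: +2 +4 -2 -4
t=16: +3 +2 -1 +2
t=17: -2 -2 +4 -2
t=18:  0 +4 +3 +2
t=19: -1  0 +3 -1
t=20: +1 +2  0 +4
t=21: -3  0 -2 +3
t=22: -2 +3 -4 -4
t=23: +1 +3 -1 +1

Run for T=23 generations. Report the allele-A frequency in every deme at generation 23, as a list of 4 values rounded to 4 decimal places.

[0.8571, 1.0000, 0.6667, 0.5079]

t=0: k=[63 63 63 0]
t=1: x=[63.0000 63.0000 60.4800 2.5200] k=[63 63 59 0]
t=2: x=[63.0000 62.8400 56.8000 2.3600] k=[63 63 56 4]
t=3: x=[63.0000 62.7200 54.2000 6.0800] k=[63 63 51 9]
t=4: x=[63.0000 62.5200 49.8000 10.6800] k=[63 63 53 9]
t=5: x=[63.0000 62.6000 51.6400 10.7600] k=[63 63 52 13]
t=6: x=[63.0000 62.5600 50.8800 14.5600] k=[63 63 49 11]
t=7: x=[63.0000 62.4400 48.0400 12.5200] k=[63 63 48 12]
t=8: x=[63.0000 62.4000 47.1600 13.4400] k=[63 60 49 11]
t=9: x=[62.8800 59.6800 47.9200 12.5200] k=[59 59 52 14]
t=10: x=[59.0000 58.7200 50.7600 15.5200] k=[59 57 52 16]
t=11: x=[58.9200 56.8800 50.7600 17.4400] k=[59 59 47 17]
t=12: x=[59.0000 58.5200 46.2800 18.2000] k=[56 58 43 15]
t=13: x=[56.0800 57.3200 42.4800 16.1200] k=[58 59 42 20]
t=14: x=[58.0400 58.2800 41.8000 20.8800] k=[55 57 43 23]
t=15: x=[55.0800 56.3600 42.7600 23.8000] k=[57 60 41 20]
t=16: x=[57.1200 59.1200 40.9200 20.8400] k=[60 61 40 23]
t=17: x=[60.0400 60.1200 40.1600 23.6800] k=[58 58 44 22]
t=18: x=[58.0000 57.4400 43.6800 22.8800] k=[58 61 47 25]
t=19: x=[58.1200 60.3200 46.6800 25.8800] k=[57 60 50 25]
t=20: x=[57.1200 59.4800 49.4000 26.0000] k=[58 61 49 30]
t=21: x=[58.1200 60.4000 48.7200 30.7600] k=[55 60 47 34]
t=22: x=[55.2000 59.2800 47.0000 34.5200] k=[53 62 43 31]
t=23: x=[53.3600 60.8800 43.2800 31.4800] k=[54 63 42 32]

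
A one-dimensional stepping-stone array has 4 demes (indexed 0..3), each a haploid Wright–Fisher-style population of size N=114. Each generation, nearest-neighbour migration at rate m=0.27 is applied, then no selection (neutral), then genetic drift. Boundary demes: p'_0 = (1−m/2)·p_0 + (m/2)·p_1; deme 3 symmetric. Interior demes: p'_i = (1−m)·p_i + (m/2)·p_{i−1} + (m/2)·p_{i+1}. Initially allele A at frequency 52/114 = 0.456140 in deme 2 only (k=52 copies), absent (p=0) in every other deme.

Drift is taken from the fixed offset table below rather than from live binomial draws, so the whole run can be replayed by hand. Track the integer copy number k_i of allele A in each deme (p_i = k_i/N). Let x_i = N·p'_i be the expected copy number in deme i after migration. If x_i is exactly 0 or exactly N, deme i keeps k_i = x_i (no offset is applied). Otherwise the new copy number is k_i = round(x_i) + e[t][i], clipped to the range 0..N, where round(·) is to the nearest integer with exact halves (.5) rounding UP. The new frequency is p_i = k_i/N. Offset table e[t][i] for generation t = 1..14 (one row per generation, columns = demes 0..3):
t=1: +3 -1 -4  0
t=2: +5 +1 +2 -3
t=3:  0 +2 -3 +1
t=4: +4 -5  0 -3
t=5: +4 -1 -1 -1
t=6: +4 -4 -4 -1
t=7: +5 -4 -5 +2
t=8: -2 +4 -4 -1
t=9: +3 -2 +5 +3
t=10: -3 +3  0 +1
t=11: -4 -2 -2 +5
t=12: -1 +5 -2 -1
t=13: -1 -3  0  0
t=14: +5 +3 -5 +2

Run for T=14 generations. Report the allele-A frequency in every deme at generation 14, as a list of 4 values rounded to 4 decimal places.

[0.1404, 0.1228, 0.0526, 0.1316]

t=0: k=[0 0 52 0]
t=1: x=[0.0000 7.0200 37.9600 7.0200] k=[0 6 34 7]
t=2: x=[0.8100 8.9700 26.5750 10.6450] k=[6 10 29 8]
t=3: x=[6.5400 12.0250 23.6000 10.8350] k=[7 14 21 12]
t=4: x=[7.9450 14.0000 18.8400 13.2150] k=[12 9 19 10]
t=5: x=[11.5950 10.7550 16.4350 11.2150] k=[16 10 15 10]
t=6: x=[15.1900 11.4850 13.6500 10.6750] k=[19 7 10 10]
t=7: x=[17.3800 9.0250 9.5950 10.0000] k=[22 5 5 12]
t=8: x=[19.7050 7.2950 5.9450 11.0550] k=[18 11 2 10]
t=9: x=[17.0550 10.7300 4.2950 8.9200] k=[20 9 9 12]
t=10: x=[18.5150 10.4850 9.4050 11.5950] k=[16 13 9 13]
t=11: x=[15.5950 12.8650 10.0800 12.4600] k=[12 11 8 17]
t=12: x=[11.8650 10.7300 9.6200 15.7850] k=[11 16 8 15]
t=13: x=[11.6750 14.2450 10.0250 14.0550] k=[11 11 10 14]
t=14: x=[11.0000 10.8650 10.6750 13.4600] k=[16 14 6 15]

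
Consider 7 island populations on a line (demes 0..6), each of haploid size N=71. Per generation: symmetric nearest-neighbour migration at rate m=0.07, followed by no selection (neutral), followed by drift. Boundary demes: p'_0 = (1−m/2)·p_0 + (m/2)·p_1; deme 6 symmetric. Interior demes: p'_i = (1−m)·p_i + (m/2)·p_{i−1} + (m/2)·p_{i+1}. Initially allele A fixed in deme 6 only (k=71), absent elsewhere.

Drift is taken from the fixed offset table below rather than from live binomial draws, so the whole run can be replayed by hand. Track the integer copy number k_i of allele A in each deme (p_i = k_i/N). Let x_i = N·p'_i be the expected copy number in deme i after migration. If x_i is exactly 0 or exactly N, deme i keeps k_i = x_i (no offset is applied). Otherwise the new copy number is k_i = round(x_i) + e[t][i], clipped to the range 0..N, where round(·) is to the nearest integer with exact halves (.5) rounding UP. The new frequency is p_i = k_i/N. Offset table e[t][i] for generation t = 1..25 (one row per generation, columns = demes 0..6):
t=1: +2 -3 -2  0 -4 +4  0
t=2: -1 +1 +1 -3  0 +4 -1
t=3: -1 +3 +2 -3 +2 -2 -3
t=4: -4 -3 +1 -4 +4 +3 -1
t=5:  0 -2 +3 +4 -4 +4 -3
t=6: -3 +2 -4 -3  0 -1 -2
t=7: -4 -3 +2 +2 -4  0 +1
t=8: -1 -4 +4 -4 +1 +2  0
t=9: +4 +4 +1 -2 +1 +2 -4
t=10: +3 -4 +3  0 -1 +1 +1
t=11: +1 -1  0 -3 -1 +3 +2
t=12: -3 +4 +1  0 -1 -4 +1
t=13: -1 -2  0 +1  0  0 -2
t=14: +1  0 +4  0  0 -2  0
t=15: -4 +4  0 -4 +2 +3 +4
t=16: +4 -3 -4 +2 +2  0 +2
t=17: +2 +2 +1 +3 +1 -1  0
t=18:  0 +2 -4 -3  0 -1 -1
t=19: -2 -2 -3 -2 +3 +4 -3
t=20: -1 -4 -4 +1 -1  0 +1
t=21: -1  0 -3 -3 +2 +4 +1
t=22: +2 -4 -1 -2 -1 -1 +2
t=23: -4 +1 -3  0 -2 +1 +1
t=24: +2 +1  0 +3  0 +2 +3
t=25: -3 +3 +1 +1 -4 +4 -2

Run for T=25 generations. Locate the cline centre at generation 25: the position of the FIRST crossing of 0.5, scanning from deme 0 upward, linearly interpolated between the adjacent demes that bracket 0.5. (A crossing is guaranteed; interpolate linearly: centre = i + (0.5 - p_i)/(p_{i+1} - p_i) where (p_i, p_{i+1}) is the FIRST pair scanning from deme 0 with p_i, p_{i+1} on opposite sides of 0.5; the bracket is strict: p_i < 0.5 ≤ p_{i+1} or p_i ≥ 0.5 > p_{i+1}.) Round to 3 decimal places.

t=0: k=[0 0 0 0 0 0 71]
t=1: x=[0.0000 0.0000 0.0000 0.0000 0.0000 2.4850 68.5150] k=[0 0 0 0 0 6 69]
t=2: x=[0.0000 0.0000 0.0000 0.0000 0.2100 7.9950 66.7950] k=[0 0 0 0 0 12 66]
t=3: x=[0.0000 0.0000 0.0000 0.0000 0.4200 13.4700 64.1100] k=[0 0 0 0 2 11 61]
t=4: x=[0.0000 0.0000 0.0000 0.0700 2.2450 12.4350 59.2500] k=[0 0 0 0 6 15 58]
t=5: x=[0.0000 0.0000 0.0000 0.2100 6.1050 16.1900 56.4950] k=[0 0 0 4 2 20 53]
t=6: x=[0.0000 0.0000 0.1400 3.7900 2.7000 20.5250 51.8450] k=[0 0 0 1 3 20 50]
t=7: x=[0.0000 0.0000 0.0350 1.0350 3.5250 20.4550 48.9500] k=[0 0 2 3 0 20 50]
t=8: x=[0.0000 0.0700 1.9650 2.8600 0.8050 20.3500 48.9500] k=[0 0 6 0 2 22 49]
t=9: x=[0.0000 0.2100 5.5800 0.2800 2.6300 22.2450 48.0550] k=[0 4 7 0 4 24 44]
t=10: x=[0.1400 3.9650 6.6500 0.3850 4.5600 24.0000 43.3000] k=[3 0 10 0 4 25 44]
t=11: x=[2.8950 0.4550 9.3000 0.4900 4.5950 24.9300 43.3350] k=[4 0 9 0 4 28 45]
t=12: x=[3.8600 0.4550 8.3700 0.4550 4.7000 27.7550 44.4050] k=[1 4 9 0 4 24 45]
t=13: x=[1.1050 4.0700 8.5100 0.4550 4.5600 24.0350 44.2650] k=[0 2 9 1 5 24 42]
t=14: x=[0.0700 2.1750 8.4750 1.4200 5.5250 23.9650 41.3700] k=[1 2 12 1 6 22 41]
t=15: x=[1.0350 2.3150 11.2650 1.5600 6.3850 22.1050 40.3350] k=[0 6 11 0 8 25 44]
t=16: x=[0.2100 5.9650 10.4400 0.6650 8.3150 25.0700 43.3350] k=[4 3 6 3 10 25 45]
t=17: x=[3.9650 3.1400 5.7900 3.3500 10.2800 25.1750 44.3000] k=[6 5 7 6 11 24 44]
t=18: x=[5.9650 5.1050 6.8950 6.2100 11.2800 24.2450 43.3000] k=[6 7 3 3 11 23 42]
t=19: x=[6.0350 6.8250 3.1400 3.2800 11.1400 23.2450 41.3350] k=[4 5 0 1 14 27 38]
t=20: x=[4.0350 4.7900 0.2100 1.4200 14.0000 26.9300 37.6150] k=[3 1 0 2 13 27 39]
t=21: x=[2.9300 1.0350 0.1050 2.3150 13.1050 26.9300 38.5800] k=[2 1 0 0 15 31 40]
t=22: x=[1.9650 1.0000 0.0350 0.5250 15.0350 30.7550 39.6850] k=[4 0 0 0 14 30 42]
t=23: x=[3.8600 0.1400 0.0000 0.4900 14.0700 29.8600 41.5800] k=[0 1 0 0 12 31 43]
t=24: x=[0.0350 0.9300 0.0350 0.4200 12.2450 30.7550 42.5800] k=[2 2 0 3 12 33 46]
t=25: x=[2.0000 1.9300 0.1750 3.2100 12.4200 32.7200 45.5450] k=[0 5 1 4 8 37 44]

4.948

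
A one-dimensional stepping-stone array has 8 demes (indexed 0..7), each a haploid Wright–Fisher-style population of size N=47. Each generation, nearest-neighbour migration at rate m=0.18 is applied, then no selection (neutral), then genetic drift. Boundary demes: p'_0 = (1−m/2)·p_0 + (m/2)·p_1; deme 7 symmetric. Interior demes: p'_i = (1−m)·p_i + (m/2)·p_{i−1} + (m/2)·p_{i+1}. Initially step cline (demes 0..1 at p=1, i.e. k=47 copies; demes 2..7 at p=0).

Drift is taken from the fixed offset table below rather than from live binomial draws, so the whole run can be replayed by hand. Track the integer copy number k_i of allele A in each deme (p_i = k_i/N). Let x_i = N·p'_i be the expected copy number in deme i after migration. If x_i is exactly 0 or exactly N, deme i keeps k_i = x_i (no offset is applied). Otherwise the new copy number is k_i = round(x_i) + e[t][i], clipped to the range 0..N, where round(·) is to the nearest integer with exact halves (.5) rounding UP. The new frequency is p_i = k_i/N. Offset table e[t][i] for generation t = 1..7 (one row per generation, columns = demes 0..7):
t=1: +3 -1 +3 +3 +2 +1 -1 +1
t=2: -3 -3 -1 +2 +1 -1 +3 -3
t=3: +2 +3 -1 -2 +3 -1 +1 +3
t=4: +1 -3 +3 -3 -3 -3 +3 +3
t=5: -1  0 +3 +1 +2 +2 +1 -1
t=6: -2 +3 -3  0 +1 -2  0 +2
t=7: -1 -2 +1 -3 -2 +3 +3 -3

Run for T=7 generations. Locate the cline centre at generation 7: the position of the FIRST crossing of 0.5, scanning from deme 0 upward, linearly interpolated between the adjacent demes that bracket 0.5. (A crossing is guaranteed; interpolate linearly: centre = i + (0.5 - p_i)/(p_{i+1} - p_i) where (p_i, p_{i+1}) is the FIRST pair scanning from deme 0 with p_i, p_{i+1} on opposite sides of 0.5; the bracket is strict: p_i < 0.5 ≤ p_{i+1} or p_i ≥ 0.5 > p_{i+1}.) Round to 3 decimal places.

1.567

t=0: k=[47 47 0 0 0 0 0 0]
t=1: x=[47.0000 42.7700 4.2300 0.0000 0.0000 0.0000 0.0000 0.0000] k=[47 42 7 0 0 0 0 0]
t=2: x=[46.5500 39.3000 9.5200 0.6300 0.0000 0.0000 0.0000 0.0000] k=[44 36 9 3 0 0 0 0]
t=3: x=[43.2800 34.2900 10.8900 3.2700 0.2700 0.0000 0.0000 0.0000] k=[45 37 10 1 3 0 0 0]
t=4: x=[44.2800 35.2900 11.6200 1.9900 2.5500 0.2700 0.0000 0.0000] k=[45 32 15 0 0 0 0 0]
t=5: x=[43.8300 31.6400 15.1800 1.3500 0.0000 0.0000 0.0000 0.0000] k=[43 32 18 2 0 0 0 0]
t=6: x=[42.0100 31.7300 17.8200 3.2600 0.1800 0.0000 0.0000 0.0000] k=[40 35 15 3 1 0 0 0]
t=7: x=[39.5500 33.6500 15.7200 3.9000 1.0900 0.0900 0.0000 0.0000] k=[39 32 17 1 0 3 0 0]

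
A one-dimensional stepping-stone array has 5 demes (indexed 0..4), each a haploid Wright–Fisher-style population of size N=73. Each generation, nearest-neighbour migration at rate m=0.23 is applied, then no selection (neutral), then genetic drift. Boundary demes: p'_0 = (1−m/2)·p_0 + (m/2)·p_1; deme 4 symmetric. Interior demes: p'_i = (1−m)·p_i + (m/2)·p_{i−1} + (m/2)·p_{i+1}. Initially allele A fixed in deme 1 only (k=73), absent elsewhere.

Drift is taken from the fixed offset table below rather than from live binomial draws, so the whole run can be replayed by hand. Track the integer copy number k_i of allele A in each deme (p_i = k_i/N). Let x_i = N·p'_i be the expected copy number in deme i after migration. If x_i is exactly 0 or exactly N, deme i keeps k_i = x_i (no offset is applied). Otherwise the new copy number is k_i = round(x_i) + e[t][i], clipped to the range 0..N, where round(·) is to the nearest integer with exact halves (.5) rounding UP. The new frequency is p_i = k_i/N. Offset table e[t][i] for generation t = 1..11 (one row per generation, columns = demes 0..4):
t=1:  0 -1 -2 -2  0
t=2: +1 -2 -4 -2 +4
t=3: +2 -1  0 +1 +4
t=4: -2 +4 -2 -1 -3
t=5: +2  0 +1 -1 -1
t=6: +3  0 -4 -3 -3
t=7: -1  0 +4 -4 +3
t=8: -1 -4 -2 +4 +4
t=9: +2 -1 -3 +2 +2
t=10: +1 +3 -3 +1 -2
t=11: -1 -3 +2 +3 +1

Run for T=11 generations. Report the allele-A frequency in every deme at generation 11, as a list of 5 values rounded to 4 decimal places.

[0.3425, 0.2466, 0.1507, 0.1507, 0.0548]

t=0: k=[0 73 0 0 0]
t=1: x=[8.3950 56.2100 8.3950 0.0000 0.0000] k=[8 55 6 0 0]
t=2: x=[13.4050 43.9600 10.9450 0.6900 0.0000] k=[14 42 7 0 0]
t=3: x=[17.2200 34.7550 10.2200 0.8050 0.0000] k=[19 34 10 2 0]
t=4: x=[20.7250 29.5150 11.8400 2.6900 0.2300] k=[19 34 10 2 0]
t=5: x=[20.7250 29.5150 11.8400 2.6900 0.2300] k=[23 30 13 2 0]
t=6: x=[23.8050 27.2400 13.6900 3.0350 0.2300] k=[27 27 10 0 0]
t=7: x=[27.0000 25.0450 10.8050 1.1500 0.0000] k=[26 25 15 0 0]
t=8: x=[25.8850 23.9650 14.4250 1.7250 0.0000] k=[25 20 12 6 0]
t=9: x=[24.4250 19.6550 12.2300 6.0000 0.6900] k=[26 19 9 8 3]
t=10: x=[25.1950 18.6550 10.0350 7.5400 3.5750] k=[26 22 7 9 2]
t=11: x=[25.5400 20.7350 8.9550 7.9650 2.8050] k=[25 18 11 11 4]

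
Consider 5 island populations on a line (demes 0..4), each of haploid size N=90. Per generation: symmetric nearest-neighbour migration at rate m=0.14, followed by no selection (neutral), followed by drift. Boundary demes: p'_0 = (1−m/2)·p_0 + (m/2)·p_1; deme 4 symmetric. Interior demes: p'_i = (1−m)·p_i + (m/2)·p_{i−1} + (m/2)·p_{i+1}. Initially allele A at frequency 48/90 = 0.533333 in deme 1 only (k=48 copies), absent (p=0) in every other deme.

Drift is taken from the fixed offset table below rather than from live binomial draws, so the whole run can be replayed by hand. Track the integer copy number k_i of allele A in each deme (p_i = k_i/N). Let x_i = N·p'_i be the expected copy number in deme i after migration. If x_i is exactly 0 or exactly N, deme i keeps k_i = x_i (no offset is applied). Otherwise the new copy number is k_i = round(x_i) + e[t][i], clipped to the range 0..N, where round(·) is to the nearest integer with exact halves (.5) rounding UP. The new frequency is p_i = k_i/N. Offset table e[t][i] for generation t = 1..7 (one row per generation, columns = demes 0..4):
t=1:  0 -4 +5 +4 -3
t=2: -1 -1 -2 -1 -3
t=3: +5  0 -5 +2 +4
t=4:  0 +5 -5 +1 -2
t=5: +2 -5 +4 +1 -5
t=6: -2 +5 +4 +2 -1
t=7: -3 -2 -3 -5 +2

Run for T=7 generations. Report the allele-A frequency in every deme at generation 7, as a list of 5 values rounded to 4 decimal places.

t=0: k=[0 48 0 0 0]
t=1: x=[3.3600 41.2800 3.3600 0.0000 0.0000] k=[3 37 8 0 0]
t=2: x=[5.3800 32.5900 9.4700 0.5600 0.0000] k=[4 32 7 0 0]
t=3: x=[5.9600 28.2900 8.2600 0.4900 0.0000] k=[11 28 3 2 0]
t=4: x=[12.1900 25.0600 4.6800 1.9300 0.1400] k=[12 30 0 3 0]
t=5: x=[13.2600 26.6400 2.3100 2.5800 0.2100] k=[15 22 6 4 0]
t=6: x=[15.4900 20.3900 6.9800 3.8600 0.2800] k=[13 25 11 6 0]
t=7: x=[13.8400 23.1800 11.6300 5.9300 0.4200] k=[11 21 9 1 2]

[0.1222, 0.2333, 0.1000, 0.0111, 0.0222]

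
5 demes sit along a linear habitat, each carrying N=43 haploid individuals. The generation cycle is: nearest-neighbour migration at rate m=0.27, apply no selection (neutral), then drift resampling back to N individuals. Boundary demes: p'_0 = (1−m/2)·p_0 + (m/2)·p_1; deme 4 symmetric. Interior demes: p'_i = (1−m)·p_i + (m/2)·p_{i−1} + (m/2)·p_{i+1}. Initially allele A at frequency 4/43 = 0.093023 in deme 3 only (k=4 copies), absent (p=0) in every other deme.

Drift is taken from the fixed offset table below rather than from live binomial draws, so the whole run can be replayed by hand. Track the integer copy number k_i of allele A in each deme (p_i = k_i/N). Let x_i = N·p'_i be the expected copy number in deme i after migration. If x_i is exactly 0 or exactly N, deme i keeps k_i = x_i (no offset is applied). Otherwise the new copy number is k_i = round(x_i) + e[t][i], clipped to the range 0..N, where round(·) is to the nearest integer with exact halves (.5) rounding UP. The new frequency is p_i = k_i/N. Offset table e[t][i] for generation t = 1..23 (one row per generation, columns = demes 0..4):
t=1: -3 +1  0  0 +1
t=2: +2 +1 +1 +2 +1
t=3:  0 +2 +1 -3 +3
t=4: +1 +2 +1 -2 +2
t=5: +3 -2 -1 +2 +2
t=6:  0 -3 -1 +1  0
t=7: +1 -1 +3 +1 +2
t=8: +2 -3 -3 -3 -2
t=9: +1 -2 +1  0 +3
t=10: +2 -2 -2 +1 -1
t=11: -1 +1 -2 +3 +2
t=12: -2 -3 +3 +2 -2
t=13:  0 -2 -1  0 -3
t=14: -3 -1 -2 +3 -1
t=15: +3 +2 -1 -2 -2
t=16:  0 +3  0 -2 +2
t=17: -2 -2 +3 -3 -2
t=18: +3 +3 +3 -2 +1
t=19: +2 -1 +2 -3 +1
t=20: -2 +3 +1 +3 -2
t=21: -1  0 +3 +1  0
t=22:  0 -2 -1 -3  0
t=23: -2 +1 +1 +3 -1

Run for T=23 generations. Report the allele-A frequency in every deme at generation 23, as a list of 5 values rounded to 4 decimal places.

t=0: k=[0 0 0 4 0]
t=1: x=[0.0000 0.0000 0.5400 2.9200 0.5400] k=[0 0 1 3 2]
t=2: x=[0.0000 0.1350 1.1350 2.5950 2.1350] k=[0 1 2 5 3]
t=3: x=[0.1350 1.0000 2.2700 4.3250 3.2700] k=[0 3 3 1 6]
t=4: x=[0.4050 2.5950 2.7300 1.9450 5.3250] k=[1 5 4 0 7]
t=5: x=[1.5400 4.3250 3.5950 1.4850 6.0550] k=[5 2 3 3 8]
t=6: x=[4.5950 2.5400 2.8650 3.6750 7.3250] k=[5 0 2 5 7]
t=7: x=[4.3250 0.9450 2.1350 4.8650 6.7300] k=[5 0 5 6 9]
t=8: x=[4.3250 1.3500 4.4600 6.2700 8.5950] k=[6 0 1 3 7]
t=9: x=[5.1900 0.9450 1.1350 3.2700 6.4600] k=[6 0 2 3 9]
t=10: x=[5.1900 1.0800 1.8650 3.6750 8.1900] k=[7 0 0 5 7]
t=11: x=[6.0550 0.9450 0.6750 4.5950 6.7300] k=[5 2 0 8 9]
t=12: x=[4.5950 2.1350 1.3500 7.0550 8.8650] k=[3 0 4 9 7]
t=13: x=[2.5950 0.9450 4.1350 8.0550 7.2700] k=[3 0 3 8 4]
t=14: x=[2.5950 0.8100 3.2700 6.7850 4.5400] k=[0 0 1 10 4]
t=15: x=[0.0000 0.1350 2.0800 7.9750 4.8100] k=[0 2 1 6 3]
t=16: x=[0.2700 1.5950 1.8100 4.9200 3.4050] k=[0 5 2 3 5]
t=17: x=[0.6750 3.9200 2.5400 3.1350 4.7300] k=[0 2 6 0 3]
t=18: x=[0.2700 2.2700 4.6500 1.2150 2.5950] k=[3 5 8 0 4]
t=19: x=[3.2700 5.1350 6.5150 1.6200 3.4600] k=[5 4 9 0 4]
t=20: x=[4.8650 4.8100 7.1100 1.7550 3.4600] k=[3 8 8 5 1]
t=21: x=[3.6750 7.3250 7.5950 4.8650 1.5400] k=[3 7 11 6 2]
t=22: x=[3.5400 7.0000 9.7850 6.1350 2.5400] k=[4 5 9 3 3]
t=23: x=[4.1350 5.4050 7.6500 3.8100 3.0000] k=[2 6 9 7 2]

[0.0465, 0.1395, 0.2093, 0.1628, 0.0465]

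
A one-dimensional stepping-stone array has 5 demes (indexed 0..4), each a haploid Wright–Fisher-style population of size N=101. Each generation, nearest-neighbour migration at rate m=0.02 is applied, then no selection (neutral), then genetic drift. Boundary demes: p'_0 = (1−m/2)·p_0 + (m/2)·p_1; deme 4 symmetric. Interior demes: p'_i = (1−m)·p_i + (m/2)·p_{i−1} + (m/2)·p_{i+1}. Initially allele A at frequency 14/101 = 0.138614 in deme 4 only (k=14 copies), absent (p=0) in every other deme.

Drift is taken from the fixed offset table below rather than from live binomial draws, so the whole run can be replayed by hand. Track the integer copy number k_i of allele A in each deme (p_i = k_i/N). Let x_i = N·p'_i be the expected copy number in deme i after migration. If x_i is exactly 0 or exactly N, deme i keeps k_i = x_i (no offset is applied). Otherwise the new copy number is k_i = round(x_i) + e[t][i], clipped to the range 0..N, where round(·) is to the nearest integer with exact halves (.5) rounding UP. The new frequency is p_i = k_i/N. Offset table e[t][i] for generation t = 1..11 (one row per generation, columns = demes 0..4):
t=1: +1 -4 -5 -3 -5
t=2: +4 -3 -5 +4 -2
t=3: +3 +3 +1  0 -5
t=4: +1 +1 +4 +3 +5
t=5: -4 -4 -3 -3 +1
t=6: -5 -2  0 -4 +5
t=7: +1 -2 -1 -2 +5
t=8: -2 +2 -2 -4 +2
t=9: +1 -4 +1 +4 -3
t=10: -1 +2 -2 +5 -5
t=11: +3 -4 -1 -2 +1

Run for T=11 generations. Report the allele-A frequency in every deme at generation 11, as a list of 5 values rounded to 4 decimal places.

t=0: k=[0 0 0 0 14]
t=1: x=[0.0000 0.0000 0.0000 0.1400 13.8600] k=[0 0 0 0 9]
t=2: x=[0.0000 0.0000 0.0000 0.0900 8.9100] k=[0 0 0 4 7]
t=3: x=[0.0000 0.0000 0.0400 3.9900 6.9700] k=[0 0 1 4 2]
t=4: x=[0.0000 0.0100 1.0200 3.9500 2.0200] k=[0 1 5 7 7]
t=5: x=[0.0100 1.0300 4.9800 6.9800 7.0000] k=[0 0 2 4 8]
t=6: x=[0.0000 0.0200 2.0000 4.0200 7.9600] k=[0 0 2 0 13]
t=7: x=[0.0000 0.0200 1.9600 0.1500 12.8700] k=[0 0 1 0 18]
t=8: x=[0.0000 0.0100 0.9800 0.1900 17.8200] k=[0 2 0 0 20]
t=9: x=[0.0200 1.9600 0.0200 0.2000 19.8000] k=[1 0 1 4 17]
t=10: x=[0.9900 0.0200 1.0200 4.1000 16.8700] k=[0 2 0 9 12]
t=11: x=[0.0200 1.9600 0.1100 8.9400 11.9700] k=[3 0 0 7 13]

[0.0297, 0.0000, 0.0000, 0.0693, 0.1287]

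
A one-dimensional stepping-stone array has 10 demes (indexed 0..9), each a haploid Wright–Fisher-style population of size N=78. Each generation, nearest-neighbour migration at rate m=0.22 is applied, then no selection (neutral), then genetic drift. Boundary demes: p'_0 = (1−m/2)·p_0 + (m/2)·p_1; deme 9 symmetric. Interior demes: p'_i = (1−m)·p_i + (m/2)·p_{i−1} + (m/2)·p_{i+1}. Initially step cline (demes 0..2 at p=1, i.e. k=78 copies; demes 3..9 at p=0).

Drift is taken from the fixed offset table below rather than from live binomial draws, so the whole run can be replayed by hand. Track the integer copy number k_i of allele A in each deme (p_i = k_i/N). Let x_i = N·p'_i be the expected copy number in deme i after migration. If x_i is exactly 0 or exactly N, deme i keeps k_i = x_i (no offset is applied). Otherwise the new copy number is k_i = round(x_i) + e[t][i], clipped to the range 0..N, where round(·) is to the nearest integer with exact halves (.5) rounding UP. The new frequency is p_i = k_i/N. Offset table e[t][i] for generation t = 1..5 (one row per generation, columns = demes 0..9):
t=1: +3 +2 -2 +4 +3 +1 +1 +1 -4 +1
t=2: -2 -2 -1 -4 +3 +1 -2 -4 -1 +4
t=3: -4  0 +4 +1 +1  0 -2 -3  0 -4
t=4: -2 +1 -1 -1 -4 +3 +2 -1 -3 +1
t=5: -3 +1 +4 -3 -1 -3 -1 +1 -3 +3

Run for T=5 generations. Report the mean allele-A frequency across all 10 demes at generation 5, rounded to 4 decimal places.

0.2885

t=0: k=[78 78 78 0 0 0 0 0 0 0]
t=1: x=[78.0000 78.0000 69.4200 8.5800 0.0000 0.0000 0.0000 0.0000 0.0000 0.0000] k=[78 78 67 13 0 0 0 0 0 0]
t=2: x=[78.0000 76.7900 62.2700 17.5100 1.4300 0.0000 0.0000 0.0000 0.0000 0.0000] k=[78 75 61 14 4 0 0 0 0 0]
t=3: x=[77.6700 73.7900 57.3700 18.0700 4.6600 0.4400 0.0000 0.0000 0.0000 0.0000] k=[74 74 61 19 6 0 0 0 0 0]
t=4: x=[74.0000 72.5700 57.8100 22.1900 6.7700 0.6600 0.0000 0.0000 0.0000 0.0000] k=[72 74 57 21 3 4 0 0 0 0]
t=5: x=[72.2200 71.9100 54.9100 22.9800 5.0900 3.4500 0.4400 0.0000 0.0000 0.0000] k=[69 73 59 20 4 0 0 0 0 0]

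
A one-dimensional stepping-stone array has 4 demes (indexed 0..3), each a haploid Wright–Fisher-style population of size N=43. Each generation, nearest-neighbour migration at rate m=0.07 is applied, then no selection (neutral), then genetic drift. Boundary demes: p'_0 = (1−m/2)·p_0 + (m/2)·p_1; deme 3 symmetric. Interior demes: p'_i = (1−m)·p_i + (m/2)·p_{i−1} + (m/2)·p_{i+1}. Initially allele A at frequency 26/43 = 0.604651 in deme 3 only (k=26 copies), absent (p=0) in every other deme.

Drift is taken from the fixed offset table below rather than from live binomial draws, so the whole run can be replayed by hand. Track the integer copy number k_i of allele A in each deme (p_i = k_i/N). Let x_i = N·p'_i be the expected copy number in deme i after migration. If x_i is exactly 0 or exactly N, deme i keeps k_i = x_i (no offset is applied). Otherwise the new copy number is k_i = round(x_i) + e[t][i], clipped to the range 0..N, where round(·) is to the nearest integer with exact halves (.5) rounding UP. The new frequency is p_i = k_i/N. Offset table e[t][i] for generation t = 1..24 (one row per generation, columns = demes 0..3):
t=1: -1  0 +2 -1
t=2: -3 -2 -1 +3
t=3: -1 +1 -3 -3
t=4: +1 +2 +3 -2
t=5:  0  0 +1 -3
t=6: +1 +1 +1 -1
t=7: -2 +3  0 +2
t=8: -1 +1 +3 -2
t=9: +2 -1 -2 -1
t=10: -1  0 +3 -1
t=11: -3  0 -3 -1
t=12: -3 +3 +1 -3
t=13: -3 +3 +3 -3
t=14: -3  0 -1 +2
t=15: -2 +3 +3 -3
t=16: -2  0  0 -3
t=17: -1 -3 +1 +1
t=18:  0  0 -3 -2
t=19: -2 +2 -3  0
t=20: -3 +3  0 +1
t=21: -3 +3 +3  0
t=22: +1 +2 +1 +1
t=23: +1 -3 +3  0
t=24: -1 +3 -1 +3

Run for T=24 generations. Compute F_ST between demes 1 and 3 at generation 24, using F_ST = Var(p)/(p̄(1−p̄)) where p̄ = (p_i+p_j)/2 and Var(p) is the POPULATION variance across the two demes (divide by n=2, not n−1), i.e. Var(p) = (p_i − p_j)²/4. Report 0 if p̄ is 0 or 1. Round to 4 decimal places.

0.0835

t=0: k=[0 0 0 26]
t=1: x=[0.0000 0.0000 0.9100 25.0900] k=[0 0 3 24]
t=2: x=[0.0000 0.1050 3.6300 23.2650] k=[0 0 3 26]
t=3: x=[0.0000 0.1050 3.7000 25.1950] k=[0 1 1 22]
t=4: x=[0.0350 0.9650 1.7350 21.2650] k=[1 3 5 19]
t=5: x=[1.0700 3.0000 5.4200 18.5100] k=[1 3 6 16]
t=6: x=[1.0700 3.0350 6.2450 15.6500] k=[2 4 7 15]
t=7: x=[2.0700 4.0350 7.1750 14.7200] k=[0 7 7 17]
t=8: x=[0.2450 6.7550 7.3500 16.6500] k=[0 8 10 15]
t=9: x=[0.2800 7.7900 10.1050 14.8250] k=[2 7 8 14]
t=10: x=[2.1750 6.8600 8.1750 13.7900] k=[1 7 11 13]
t=11: x=[1.2100 6.9300 10.9300 12.9300] k=[0 7 8 12]
t=12: x=[0.2450 6.7900 8.1050 11.8600] k=[0 10 9 9]
t=13: x=[0.3500 9.6150 9.0350 9.0000] k=[0 13 12 6]
t=14: x=[0.4550 12.5100 11.8250 6.2100] k=[0 13 11 8]
t=15: x=[0.4550 12.4750 10.9650 8.1050] k=[0 15 14 5]
t=16: x=[0.5250 14.4400 13.7200 5.3150] k=[0 14 14 2]
t=17: x=[0.4900 13.5100 13.5800 2.4200] k=[0 11 15 3]
t=18: x=[0.3850 10.7550 14.4400 3.4200] k=[0 11 11 1]
t=19: x=[0.3850 10.6150 10.6500 1.3500] k=[0 13 8 1]
t=20: x=[0.4550 12.3700 7.9300 1.2450] k=[0 15 8 2]
t=21: x=[0.5250 14.2300 8.0350 2.2100] k=[0 17 11 2]
t=22: x=[0.5950 16.1950 10.8950 2.3150] k=[2 18 12 3]
t=23: x=[2.5600 17.2300 11.8950 3.3150] k=[4 14 15 3]
t=24: x=[4.3500 13.6850 14.5450 3.4200] k=[3 17 14 6]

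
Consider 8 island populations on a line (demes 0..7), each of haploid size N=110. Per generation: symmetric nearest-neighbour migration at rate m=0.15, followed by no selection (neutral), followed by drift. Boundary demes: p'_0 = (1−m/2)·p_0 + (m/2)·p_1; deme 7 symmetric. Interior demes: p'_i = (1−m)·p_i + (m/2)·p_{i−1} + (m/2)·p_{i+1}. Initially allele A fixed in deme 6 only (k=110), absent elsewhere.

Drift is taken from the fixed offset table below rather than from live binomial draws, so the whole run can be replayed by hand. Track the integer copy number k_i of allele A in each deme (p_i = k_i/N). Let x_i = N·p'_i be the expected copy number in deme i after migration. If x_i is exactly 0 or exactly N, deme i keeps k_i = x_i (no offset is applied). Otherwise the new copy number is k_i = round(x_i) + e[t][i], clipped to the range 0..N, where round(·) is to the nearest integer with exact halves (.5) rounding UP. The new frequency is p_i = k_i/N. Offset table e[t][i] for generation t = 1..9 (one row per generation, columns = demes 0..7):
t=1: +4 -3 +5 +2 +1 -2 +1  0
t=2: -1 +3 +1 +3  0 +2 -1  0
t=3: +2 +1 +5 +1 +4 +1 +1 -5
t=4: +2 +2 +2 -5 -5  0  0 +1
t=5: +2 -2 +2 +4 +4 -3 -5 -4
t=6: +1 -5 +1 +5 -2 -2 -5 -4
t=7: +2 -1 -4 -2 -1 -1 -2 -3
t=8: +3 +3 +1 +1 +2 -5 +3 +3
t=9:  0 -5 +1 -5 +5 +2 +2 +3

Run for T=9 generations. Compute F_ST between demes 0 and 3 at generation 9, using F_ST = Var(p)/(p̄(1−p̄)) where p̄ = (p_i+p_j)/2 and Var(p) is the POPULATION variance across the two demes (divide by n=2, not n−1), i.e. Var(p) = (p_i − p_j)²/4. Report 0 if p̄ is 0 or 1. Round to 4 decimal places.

t=0: k=[0 0 0 0 0 0 110 0]
t=1: x=[0.0000 0.0000 0.0000 0.0000 0.0000 8.2500 93.5000 8.2500] k=[0 0 0 0 0 6 95 8]
t=2: x=[0.0000 0.0000 0.0000 0.0000 0.4500 12.2250 81.8000 14.5250] k=[0 0 0 0 0 14 81 15]
t=3: x=[0.0000 0.0000 0.0000 0.0000 1.0500 17.9750 71.0250 19.9500] k=[0 0 0 0 5 19 72 15]
t=4: x=[0.0000 0.0000 0.0000 0.3750 5.6750 21.9250 63.7500 19.2750] k=[0 0 0 0 1 22 64 20]
t=5: x=[0.0000 0.0000 0.0000 0.0750 2.5000 23.5750 57.5500 23.3000] k=[0 0 0 4 7 21 53 19]
t=6: x=[0.0000 0.0000 0.3000 3.9250 7.8250 22.3500 48.0500 21.5500] k=[0 0 1 9 6 20 43 18]
t=7: x=[0.0000 0.0750 1.5250 8.1750 7.2750 20.6750 39.4000 19.8750] k=[0 0 0 6 6 20 37 17]
t=8: x=[0.0000 0.0000 0.4500 5.5500 7.0500 20.2250 34.2250 18.5000] k=[0 0 1 7 9 15 37 22]
t=9: x=[0.0000 0.0750 1.3750 6.7000 9.3000 16.2000 34.2250 23.1250] k=[0 0 2 2 14 18 36 26]

0.0092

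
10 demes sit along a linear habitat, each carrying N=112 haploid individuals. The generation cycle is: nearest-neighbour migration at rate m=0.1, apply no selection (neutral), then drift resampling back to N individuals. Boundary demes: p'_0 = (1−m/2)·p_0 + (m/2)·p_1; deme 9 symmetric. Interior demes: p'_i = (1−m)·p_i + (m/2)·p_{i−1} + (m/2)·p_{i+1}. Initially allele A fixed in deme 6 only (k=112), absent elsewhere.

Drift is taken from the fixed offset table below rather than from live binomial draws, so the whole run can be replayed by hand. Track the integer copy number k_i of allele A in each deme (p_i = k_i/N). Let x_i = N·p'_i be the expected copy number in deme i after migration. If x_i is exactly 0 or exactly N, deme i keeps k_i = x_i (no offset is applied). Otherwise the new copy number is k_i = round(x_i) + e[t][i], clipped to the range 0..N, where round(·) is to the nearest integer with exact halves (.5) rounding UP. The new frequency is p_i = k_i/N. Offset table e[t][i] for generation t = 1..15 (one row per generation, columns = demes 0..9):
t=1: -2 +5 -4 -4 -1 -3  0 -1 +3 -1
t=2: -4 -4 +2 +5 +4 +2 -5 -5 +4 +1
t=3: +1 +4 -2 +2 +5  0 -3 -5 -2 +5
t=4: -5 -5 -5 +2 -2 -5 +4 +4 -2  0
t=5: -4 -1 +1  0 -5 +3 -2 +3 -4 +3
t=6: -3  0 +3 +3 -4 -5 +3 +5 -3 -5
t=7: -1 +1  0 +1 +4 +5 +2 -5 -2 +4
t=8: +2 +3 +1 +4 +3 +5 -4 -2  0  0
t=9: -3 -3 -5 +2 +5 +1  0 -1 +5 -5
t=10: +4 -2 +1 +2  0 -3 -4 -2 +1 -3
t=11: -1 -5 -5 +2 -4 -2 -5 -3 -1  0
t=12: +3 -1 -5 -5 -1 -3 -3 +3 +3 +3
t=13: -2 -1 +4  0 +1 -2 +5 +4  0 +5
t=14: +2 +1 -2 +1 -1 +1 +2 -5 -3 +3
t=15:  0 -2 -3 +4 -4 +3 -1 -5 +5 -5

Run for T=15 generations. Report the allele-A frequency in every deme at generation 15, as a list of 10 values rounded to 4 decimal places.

[0.0536, 0.0000, 0.0000, 0.1339, 0.0714, 0.2143, 0.2946, 0.1250, 0.1250, 0.0536]

t=0: k=[0 0 0 0 0 0 112 0 0 0]
t=1: x=[0.0000 0.0000 0.0000 0.0000 0.0000 5.6000 100.8000 5.6000 0.0000 0.0000] k=[0 0 0 0 0 3 101 5 0 0]
t=2: x=[0.0000 0.0000 0.0000 0.0000 0.1500 7.7500 91.3000 9.5500 0.2500 0.0000] k=[0 0 0 0 4 10 86 5 4 0]
t=3: x=[0.0000 0.0000 0.0000 0.2000 4.1000 13.5000 78.1500 9.0000 3.8500 0.2000] k=[0 0 0 2 9 14 75 4 2 5]
t=4: x=[0.0000 0.0000 0.1000 2.2500 8.9000 16.8000 68.4000 7.4500 2.2500 4.8500] k=[0 0 0 4 7 12 72 11 0 5]
t=5: x=[0.0000 0.0000 0.2000 3.9500 7.1000 14.7500 65.9500 13.5000 0.8000 4.7500] k=[0 0 1 4 2 18 64 17 0 8]
t=6: x=[0.0000 0.0500 1.1000 3.7500 2.9000 19.5000 59.3500 18.5000 1.2500 7.6000] k=[0 0 4 7 0 15 62 24 0 3]
t=7: x=[0.0000 0.2000 3.9500 6.5000 1.1000 16.6000 57.7500 24.7000 1.3500 2.8500] k=[0 1 4 8 5 22 60 20 0 7]
t=8: x=[0.0500 1.1000 4.0500 7.6500 6.0000 23.0500 56.1000 21.0000 1.3500 6.6500] k=[2 4 5 12 9 28 52 19 1 7]
t=9: x=[2.1000 3.9500 5.3000 11.5000 10.1000 28.2500 49.1500 19.7500 2.2000 6.7000] k=[0 1 0 14 15 29 49 19 7 2]
t=10: x=[0.0500 0.9000 0.7500 13.3500 15.6500 29.3000 46.5000 19.9000 7.3500 2.2500] k=[4 0 2 15 16 26 43 18 8 0]
t=11: x=[3.8000 0.3000 2.5500 14.4000 16.4500 26.3500 40.9000 18.7500 8.1000 0.4000] k=[3 0 0 16 12 24 36 16 7 0]
t=12: x=[2.8500 0.1500 0.8000 15.0000 12.8000 24.0000 34.4000 16.5500 7.1000 0.3500] k=[6 0 0 10 12 21 31 20 10 3]
t=13: x=[5.7000 0.3000 0.5000 9.6000 12.3500 21.0500 29.9500 20.0500 10.1500 3.3500] k=[4 0 5 10 13 19 35 24 10 8]
t=14: x=[3.8000 0.4500 5.0000 9.9000 13.1500 19.5000 33.6500 23.8500 10.6000 8.1000] k=[6 1 3 11 12 21 36 19 8 11]
t=15: x=[5.7500 1.3500 3.3000 10.6500 12.4000 21.3000 34.4000 19.3000 8.7000 10.8500] k=[6 0 0 15 8 24 33 14 14 6]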